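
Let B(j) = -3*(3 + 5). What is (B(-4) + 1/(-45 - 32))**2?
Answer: 3418801/5929 ≈ 576.62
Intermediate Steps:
B(j) = -24 (B(j) = -3*8 = -24)
(B(-4) + 1/(-45 - 32))**2 = (-24 + 1/(-45 - 32))**2 = (-24 + 1/(-77))**2 = (-24 - 1/77)**2 = (-1849/77)**2 = 3418801/5929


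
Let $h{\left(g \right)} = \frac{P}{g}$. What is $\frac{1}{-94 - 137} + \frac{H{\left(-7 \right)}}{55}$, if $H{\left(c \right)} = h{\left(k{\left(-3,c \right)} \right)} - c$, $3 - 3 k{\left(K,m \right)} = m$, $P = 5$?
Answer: $\frac{347}{2310} \approx 0.15022$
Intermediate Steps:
$k{\left(K,m \right)} = 1 - \frac{m}{3}$
$h{\left(g \right)} = \frac{5}{g}$
$H{\left(c \right)} = - c + \frac{5}{1 - \frac{c}{3}}$ ($H{\left(c \right)} = \frac{5}{1 - \frac{c}{3}} - c = - c + \frac{5}{1 - \frac{c}{3}}$)
$\frac{1}{-94 - 137} + \frac{H{\left(-7 \right)}}{55} = \frac{1}{-94 - 137} + \frac{\frac{1}{-3 - 7} \left(-15 - - 7 \left(-3 - 7\right)\right)}{55} = \frac{1}{-231} + \frac{-15 - \left(-7\right) \left(-10\right)}{-10} \cdot \frac{1}{55} = - \frac{1}{231} + - \frac{-15 - 70}{10} \cdot \frac{1}{55} = - \frac{1}{231} + \left(- \frac{1}{10}\right) \left(-85\right) \frac{1}{55} = - \frac{1}{231} + \frac{17}{2} \cdot \frac{1}{55} = - \frac{1}{231} + \frac{17}{110} = \frac{347}{2310}$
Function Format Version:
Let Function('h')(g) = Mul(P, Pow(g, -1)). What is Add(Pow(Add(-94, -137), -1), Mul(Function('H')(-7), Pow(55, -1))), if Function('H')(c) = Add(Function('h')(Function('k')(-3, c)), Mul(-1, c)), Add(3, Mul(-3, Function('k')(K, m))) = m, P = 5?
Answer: Rational(347, 2310) ≈ 0.15022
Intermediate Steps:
Function('k')(K, m) = Add(1, Mul(Rational(-1, 3), m))
Function('h')(g) = Mul(5, Pow(g, -1))
Function('H')(c) = Add(Mul(-1, c), Mul(5, Pow(Add(1, Mul(Rational(-1, 3), c)), -1))) (Function('H')(c) = Add(Mul(5, Pow(Add(1, Mul(Rational(-1, 3), c)), -1)), Mul(-1, c)) = Add(Mul(-1, c), Mul(5, Pow(Add(1, Mul(Rational(-1, 3), c)), -1))))
Add(Pow(Add(-94, -137), -1), Mul(Function('H')(-7), Pow(55, -1))) = Add(Pow(Add(-94, -137), -1), Mul(Mul(Pow(Add(-3, -7), -1), Add(-15, Mul(-1, -7, Add(-3, -7)))), Pow(55, -1))) = Add(Pow(-231, -1), Mul(Mul(Pow(-10, -1), Add(-15, Mul(-1, -7, -10))), Rational(1, 55))) = Add(Rational(-1, 231), Mul(Mul(Rational(-1, 10), Add(-15, -70)), Rational(1, 55))) = Add(Rational(-1, 231), Mul(Mul(Rational(-1, 10), -85), Rational(1, 55))) = Add(Rational(-1, 231), Mul(Rational(17, 2), Rational(1, 55))) = Add(Rational(-1, 231), Rational(17, 110)) = Rational(347, 2310)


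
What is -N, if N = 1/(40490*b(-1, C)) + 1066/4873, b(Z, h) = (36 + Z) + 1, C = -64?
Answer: -1553849113/7103079720 ≈ -0.21876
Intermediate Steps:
b(Z, h) = 37 + Z
N = 1553849113/7103079720 (N = 1/(40490*(37 - 1)) + 1066/4873 = (1/40490)/36 + 1066*(1/4873) = (1/40490)*(1/36) + 1066/4873 = 1/1457640 + 1066/4873 = 1553849113/7103079720 ≈ 0.21876)
-N = -1*1553849113/7103079720 = -1553849113/7103079720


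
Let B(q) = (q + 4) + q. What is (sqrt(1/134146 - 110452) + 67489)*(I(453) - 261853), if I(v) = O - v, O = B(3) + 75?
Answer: -17697033069 - 262221*I*sqrt(1987600232116686)/134146 ≈ -1.7697e+10 - 8.7147e+7*I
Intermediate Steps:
B(q) = 4 + 2*q (B(q) = (4 + q) + q = 4 + 2*q)
O = 85 (O = (4 + 2*3) + 75 = (4 + 6) + 75 = 10 + 75 = 85)
I(v) = 85 - v
(sqrt(1/134146 - 110452) + 67489)*(I(453) - 261853) = (sqrt(1/134146 - 110452) + 67489)*((85 - 1*453) - 261853) = (sqrt(1/134146 - 110452) + 67489)*((85 - 453) - 261853) = (sqrt(-14816693991/134146) + 67489)*(-368 - 261853) = (I*sqrt(1987600232116686)/134146 + 67489)*(-262221) = (67489 + I*sqrt(1987600232116686)/134146)*(-262221) = -17697033069 - 262221*I*sqrt(1987600232116686)/134146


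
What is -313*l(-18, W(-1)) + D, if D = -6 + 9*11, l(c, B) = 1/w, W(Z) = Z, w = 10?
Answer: 617/10 ≈ 61.700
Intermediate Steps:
l(c, B) = 1/10
D = 93 (D = -6 + 99 = 93)
-313*l(-18, W(-1)) + D = -313*1/10 + 93 = -313/10 + 93 = 617/10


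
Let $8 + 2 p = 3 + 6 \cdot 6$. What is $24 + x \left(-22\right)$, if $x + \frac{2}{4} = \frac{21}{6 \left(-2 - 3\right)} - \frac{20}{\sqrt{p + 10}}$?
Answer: $\frac{252}{5} + \frac{440 \sqrt{102}}{51} \approx 137.53$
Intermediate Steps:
$p = \frac{31}{2}$ ($p = -4 + \frac{3 + 6 \cdot 6}{2} = -4 + \frac{3 + 36}{2} = -4 + \frac{1}{2} \cdot 39 = -4 + \frac{39}{2} = \frac{31}{2} \approx 15.5$)
$x = - \frac{6}{5} - \frac{20 \sqrt{102}}{51}$ ($x = - \frac{1}{2} + \left(\frac{21}{6 \left(-2 - 3\right)} - \frac{20}{\sqrt{\frac{31}{2} + 10}}\right) = - \frac{1}{2} + \left(\frac{21}{6 \left(-5\right)} - \frac{20}{\sqrt{\frac{51}{2}}}\right) = - \frac{1}{2} + \left(\frac{21}{-30} - \frac{20}{\frac{1}{2} \sqrt{102}}\right) = - \frac{1}{2} + \left(21 \left(- \frac{1}{30}\right) - 20 \frac{\sqrt{102}}{51}\right) = - \frac{1}{2} - \left(\frac{7}{10} + \frac{20 \sqrt{102}}{51}\right) = - \frac{6}{5} - \frac{20 \sqrt{102}}{51} \approx -5.1606$)
$24 + x \left(-22\right) = 24 + \left(- \frac{6}{5} - \frac{20 \sqrt{102}}{51}\right) \left(-22\right) = 24 + \left(\frac{132}{5} + \frac{440 \sqrt{102}}{51}\right) = \frac{252}{5} + \frac{440 \sqrt{102}}{51}$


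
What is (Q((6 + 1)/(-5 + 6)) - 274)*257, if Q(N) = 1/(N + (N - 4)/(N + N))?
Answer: -7108620/101 ≈ -70382.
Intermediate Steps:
Q(N) = 1/(N + (-4 + N)/(2*N)) (Q(N) = 1/(N + (-4 + N)/((2*N))) = 1/(N + (-4 + N)*(1/(2*N))) = 1/(N + (-4 + N)/(2*N)))
(Q((6 + 1)/(-5 + 6)) - 274)*257 = (2*((6 + 1)/(-5 + 6))/(-4 + (6 + 1)/(-5 + 6) + 2*((6 + 1)/(-5 + 6))²) - 274)*257 = (2*(7/1)/(-4 + 7/1 + 2*(7/1)²) - 274)*257 = (2*(1*7)/(-4 + 1*7 + 2*(1*7)²) - 274)*257 = (2*7/(-4 + 7 + 2*7²) - 274)*257 = (2*7/(-4 + 7 + 2*49) - 274)*257 = (2*7/(-4 + 7 + 98) - 274)*257 = (2*7/101 - 274)*257 = (2*7*(1/101) - 274)*257 = (14/101 - 274)*257 = -27660/101*257 = -7108620/101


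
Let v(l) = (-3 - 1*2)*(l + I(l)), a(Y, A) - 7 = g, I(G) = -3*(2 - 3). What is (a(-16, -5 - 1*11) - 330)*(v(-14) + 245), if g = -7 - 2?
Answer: -99600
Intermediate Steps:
I(G) = 3 (I(G) = -3*(-1) = 3)
g = -9
a(Y, A) = -2 (a(Y, A) = 7 - 9 = -2)
v(l) = -15 - 5*l (v(l) = (-3 - 1*2)*(l + 3) = (-3 - 2)*(3 + l) = -5*(3 + l) = -15 - 5*l)
(a(-16, -5 - 1*11) - 330)*(v(-14) + 245) = (-2 - 330)*((-15 - 5*(-14)) + 245) = -332*((-15 + 70) + 245) = -332*(55 + 245) = -332*300 = -99600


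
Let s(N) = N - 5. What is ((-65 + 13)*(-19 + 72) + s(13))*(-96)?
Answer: 263808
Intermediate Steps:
s(N) = -5 + N
((-65 + 13)*(-19 + 72) + s(13))*(-96) = ((-65 + 13)*(-19 + 72) + (-5 + 13))*(-96) = (-52*53 + 8)*(-96) = (-2756 + 8)*(-96) = -2748*(-96) = 263808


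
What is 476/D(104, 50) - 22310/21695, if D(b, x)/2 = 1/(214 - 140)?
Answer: 76414006/4339 ≈ 17611.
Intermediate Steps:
D(b, x) = 1/37 (D(b, x) = 2/(214 - 140) = 2/74 = 2*(1/74) = 1/37)
476/D(104, 50) - 22310/21695 = 476/(1/37) - 22310/21695 = 476*37 - 22310*1/21695 = 17612 - 4462/4339 = 76414006/4339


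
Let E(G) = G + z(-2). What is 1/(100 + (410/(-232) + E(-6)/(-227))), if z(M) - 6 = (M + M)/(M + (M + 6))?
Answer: 26332/2586897 ≈ 0.010179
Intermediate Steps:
z(M) = 6 + 2*M/(6 + 2*M) (z(M) = 6 + (M + M)/(M + (M + 6)) = 6 + (2*M)/(M + (6 + M)) = 6 + (2*M)/(6 + 2*M) = 6 + 2*M/(6 + 2*M))
E(G) = 4 + G (E(G) = G + (18 + 7*(-2))/(3 - 2) = G + (18 - 14)/1 = G + 1*4 = G + 4 = 4 + G)
1/(100 + (410/(-232) + E(-6)/(-227))) = 1/(100 + (410/(-232) + (4 - 6)/(-227))) = 1/(100 + (410*(-1/232) - 2*(-1/227))) = 1/(100 + (-205/116 + 2/227)) = 1/(100 - 46303/26332) = 1/(2586897/26332) = 26332/2586897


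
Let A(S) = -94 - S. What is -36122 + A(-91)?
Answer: -36125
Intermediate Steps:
-36122 + A(-91) = -36122 + (-94 - 1*(-91)) = -36122 + (-94 + 91) = -36122 - 3 = -36125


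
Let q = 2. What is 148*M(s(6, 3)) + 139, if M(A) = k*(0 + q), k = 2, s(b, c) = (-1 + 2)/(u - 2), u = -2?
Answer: 731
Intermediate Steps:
s(b, c) = -1/4 (s(b, c) = (-1 + 2)/(-2 - 2) = 1/(-4) = 1*(-1/4) = -1/4)
M(A) = 4 (M(A) = 2*(0 + 2) = 2*2 = 4)
148*M(s(6, 3)) + 139 = 148*4 + 139 = 592 + 139 = 731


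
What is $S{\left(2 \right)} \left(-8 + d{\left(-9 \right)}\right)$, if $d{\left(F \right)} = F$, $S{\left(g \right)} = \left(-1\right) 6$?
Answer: $102$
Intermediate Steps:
$S{\left(g \right)} = -6$
$S{\left(2 \right)} \left(-8 + d{\left(-9 \right)}\right) = - 6 \left(-8 - 9\right) = \left(-6\right) \left(-17\right) = 102$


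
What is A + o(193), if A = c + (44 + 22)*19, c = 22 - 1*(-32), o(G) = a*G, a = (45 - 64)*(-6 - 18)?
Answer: 89316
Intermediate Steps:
a = 456 (a = -19*(-24) = 456)
o(G) = 456*G
c = 54 (c = 22 + 32 = 54)
A = 1308 (A = 54 + (44 + 22)*19 = 54 + 66*19 = 54 + 1254 = 1308)
A + o(193) = 1308 + 456*193 = 1308 + 88008 = 89316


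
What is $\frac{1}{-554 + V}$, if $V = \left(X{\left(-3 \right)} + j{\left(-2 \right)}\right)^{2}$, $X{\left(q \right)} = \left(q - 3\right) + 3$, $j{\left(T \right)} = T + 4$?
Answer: $- \frac{1}{553} \approx -0.0018083$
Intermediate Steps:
$j{\left(T \right)} = 4 + T$
$X{\left(q \right)} = q$ ($X{\left(q \right)} = \left(-3 + q\right) + 3 = q$)
$V = 1$ ($V = \left(-3 + \left(4 - 2\right)\right)^{2} = \left(-3 + 2\right)^{2} = \left(-1\right)^{2} = 1$)
$\frac{1}{-554 + V} = \frac{1}{-554 + 1} = \frac{1}{-553} = - \frac{1}{553}$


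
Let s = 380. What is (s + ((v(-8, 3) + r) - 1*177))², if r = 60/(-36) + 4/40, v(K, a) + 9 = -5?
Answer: 31618129/900 ≈ 35131.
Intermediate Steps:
v(K, a) = -14 (v(K, a) = -9 - 5 = -14)
r = -47/30 (r = 60*(-1/36) + 4*(1/40) = -5/3 + ⅒ = -47/30 ≈ -1.5667)
(s + ((v(-8, 3) + r) - 1*177))² = (380 + ((-14 - 47/30) - 1*177))² = (380 + (-467/30 - 177))² = (380 - 5777/30)² = (5623/30)² = 31618129/900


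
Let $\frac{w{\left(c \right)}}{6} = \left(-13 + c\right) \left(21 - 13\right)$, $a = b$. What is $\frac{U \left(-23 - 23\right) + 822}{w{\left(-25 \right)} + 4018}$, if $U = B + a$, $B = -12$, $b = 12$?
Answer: $\frac{411}{1097} \approx 0.37466$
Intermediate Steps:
$a = 12$
$w{\left(c \right)} = -624 + 48 c$ ($w{\left(c \right)} = 6 \left(-13 + c\right) \left(21 - 13\right) = 6 \left(-13 + c\right) 8 = 6 \left(-104 + 8 c\right) = -624 + 48 c$)
$U = 0$ ($U = -12 + 12 = 0$)
$\frac{U \left(-23 - 23\right) + 822}{w{\left(-25 \right)} + 4018} = \frac{0 \left(-23 - 23\right) + 822}{\left(-624 + 48 \left(-25\right)\right) + 4018} = \frac{0 \left(-46\right) + 822}{\left(-624 - 1200\right) + 4018} = \frac{0 + 822}{-1824 + 4018} = \frac{822}{2194} = 822 \cdot \frac{1}{2194} = \frac{411}{1097}$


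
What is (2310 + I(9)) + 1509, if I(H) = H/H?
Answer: 3820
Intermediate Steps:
I(H) = 1
(2310 + I(9)) + 1509 = (2310 + 1) + 1509 = 2311 + 1509 = 3820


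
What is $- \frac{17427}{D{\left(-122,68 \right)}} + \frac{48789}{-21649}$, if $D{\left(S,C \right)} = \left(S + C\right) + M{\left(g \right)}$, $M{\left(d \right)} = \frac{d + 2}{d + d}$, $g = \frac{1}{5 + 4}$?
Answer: $\frac{750212025}{1926761} \approx 389.36$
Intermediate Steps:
$g = \frac{1}{9} \approx 0.11111$
$M{\left(d \right)} = \frac{2 + d}{2 d}$
$D{\left(S,C \right)} = \frac{19}{2} + C + S$ ($D{\left(S,C \right)} = \left(S + C\right) + \frac{\frac{1}{\frac{1}{9}} \left(2 + \frac{1}{9}\right)}{2} = \left(C + S\right) + \frac{1}{2} \cdot 9 \cdot \frac{19}{9} = \left(C + S\right) + \frac{19}{2} = \frac{19}{2} + C + S$)
$- \frac{17427}{D{\left(-122,68 \right)}} + \frac{48789}{-21649} = - \frac{17427}{\frac{19}{2} + 68 - 122} + \frac{48789}{-21649} = - \frac{17427}{- \frac{89}{2}} + 48789 \left(- \frac{1}{21649}\right) = \left(-17427\right) \left(- \frac{2}{89}\right) - \frac{48789}{21649} = \frac{34854}{89} - \frac{48789}{21649} = \frac{750212025}{1926761}$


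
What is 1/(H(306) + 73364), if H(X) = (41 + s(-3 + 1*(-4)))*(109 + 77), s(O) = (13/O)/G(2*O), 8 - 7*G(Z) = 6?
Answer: 1/79781 ≈ 1.2534e-5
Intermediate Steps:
G(Z) = 2/7 (G(Z) = 8/7 - ⅐*6 = 8/7 - 6/7 = 2/7)
s(O) = 91/(2*O) (s(O) = (13/O)/(2/7) = (13/O)*(7/2) = 91/(2*O))
H(X) = 6417 (H(X) = (41 + 91/(2*(-3 + 1*(-4))))*(109 + 77) = (41 + 91/(2*(-3 - 4)))*186 = (41 + (91/2)/(-7))*186 = (41 + (91/2)*(-⅐))*186 = (41 - 13/2)*186 = (69/2)*186 = 6417)
1/(H(306) + 73364) = 1/(6417 + 73364) = 1/79781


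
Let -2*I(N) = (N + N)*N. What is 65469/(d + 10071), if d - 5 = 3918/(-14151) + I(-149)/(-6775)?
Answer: 2092237024575/322101407267 ≈ 6.4956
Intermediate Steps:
I(N) = -N² (I(N) = -(N + N)*N/2 = -2*N*N/2 = -N²)
d = 255662342/31957675 (d = 5 + (3918/(-14151) - 1*(-149)²/(-6775)) = 5 + (3918*(-1/14151) - 1*22201*(-1/6775)) = 5 + (-1306/4717 - 22201*(-1/6775)) = 5 + (-1306/4717 + 22201/6775) = 5 + 95873967/31957675 = 255662342/31957675 ≈ 8.0000)
65469/(d + 10071) = 65469/(255662342/31957675 + 10071) = 65469/(322101407267/31957675) = 65469*(31957675/322101407267) = 2092237024575/322101407267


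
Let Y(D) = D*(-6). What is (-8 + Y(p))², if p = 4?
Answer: 1024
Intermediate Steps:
Y(D) = -6*D
(-8 + Y(p))² = (-8 - 6*4)² = (-8 - 24)² = (-32)² = 1024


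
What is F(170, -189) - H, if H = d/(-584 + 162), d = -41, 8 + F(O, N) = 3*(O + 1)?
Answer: 213069/422 ≈ 504.90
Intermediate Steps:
F(O, N) = -5 + 3*O (F(O, N) = -8 + 3*(O + 1) = -8 + 3*(1 + O) = -8 + (3 + 3*O) = -5 + 3*O)
H = 41/422 (H = -41/(-584 + 162) = -41/(-422) = -41*(-1/422) = 41/422 ≈ 0.097156)
F(170, -189) - H = (-5 + 3*170) - 1*41/422 = (-5 + 510) - 41/422 = 505 - 41/422 = 213069/422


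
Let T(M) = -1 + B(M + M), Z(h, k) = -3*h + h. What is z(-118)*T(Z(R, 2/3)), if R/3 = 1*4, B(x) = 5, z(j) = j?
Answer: -472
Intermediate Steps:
R = 12 (R = 3*(1*4) = 3*4 = 12)
Z(h, k) = -2*h
T(M) = 4 (T(M) = -1 + 5 = 4)
z(-118)*T(Z(R, 2/3)) = -118*4 = -472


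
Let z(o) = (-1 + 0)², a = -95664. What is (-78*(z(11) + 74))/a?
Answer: 975/15944 ≈ 0.061152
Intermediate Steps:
z(o) = 1 (z(o) = (-1)² = 1)
(-78*(z(11) + 74))/a = -78*(1 + 74)/(-95664) = -78*75*(-1/95664) = -5850*(-1/95664) = 975/15944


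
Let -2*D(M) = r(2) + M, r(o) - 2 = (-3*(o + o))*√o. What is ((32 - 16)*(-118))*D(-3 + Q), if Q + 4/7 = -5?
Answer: -43424/7 - 11328*√2 ≈ -22224.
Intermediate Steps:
Q = -39/7 (Q = -4/7 - 5 = -39/7 ≈ -5.5714)
r(o) = 2 - 6*o^(3/2) (r(o) = 2 + (-3*(o + o))*√o = 2 + (-6*o)*√o = 2 - 6*o^(3/2))
D(M) = -1 + 6*√2 - M/2 (D(M) = -((2 - 12*√2) + M)/2 = -(2 + M - 12*√2)/2 = -1 + 6*√2 - M/2)
((32 - 16)*(-118))*D(-3 + Q) = ((32 - 16)*(-118))*(-1 + 6*√2 - (-3 - 39/7)/2) = (16*(-118))*(-1 + 6*√2 - ½*(-60/7)) = -1888*(-1 + 6*√2 + 30/7) = -1888*(23/7 + 6*√2) = -43424/7 - 11328*√2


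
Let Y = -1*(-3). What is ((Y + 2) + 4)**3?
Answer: 729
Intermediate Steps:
Y = 3
((Y + 2) + 4)**3 = ((3 + 2) + 4)**3 = (5 + 4)**3 = 9**3 = 729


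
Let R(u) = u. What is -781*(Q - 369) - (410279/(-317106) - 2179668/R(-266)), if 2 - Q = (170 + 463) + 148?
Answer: 37468148432327/42175098 ≈ 8.8840e+5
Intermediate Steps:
Q = -779 (Q = 2 - ((170 + 463) + 148) = 2 - (633 + 148) = 2 - 1*781 = 2 - 781 = -779)
-781*(Q - 369) - (410279/(-317106) - 2179668/R(-266)) = -781*(-779 - 369) - (410279/(-317106) - 2179668/(-266)) = -781*(-1148) - (410279*(-1/317106) - 2179668*(-1/266)) = 896588 - (-410279/317106 + 1089834/133) = 896588 - 1*345538333297/42175098 = 896588 - 345538333297/42175098 = 37468148432327/42175098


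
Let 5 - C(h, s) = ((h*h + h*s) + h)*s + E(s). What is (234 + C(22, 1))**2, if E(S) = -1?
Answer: 82944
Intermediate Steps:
C(h, s) = 6 - s*(h + h**2 + h*s) (C(h, s) = 5 - (((h*h + h*s) + h)*s - 1) = 5 - (((h**2 + h*s) + h)*s - 1) = 5 - ((h + h**2 + h*s)*s - 1) = 5 - (s*(h + h**2 + h*s) - 1) = 5 - (-1 + s*(h + h**2 + h*s)) = 5 + (1 - s*(h + h**2 + h*s)) = 6 - s*(h + h**2 + h*s))
(234 + C(22, 1))**2 = (234 + (6 - 1*22*1 - 1*22*1**2 - 1*1*22**2))**2 = (234 + (6 - 22 - 1*22*1 - 1*1*484))**2 = (234 + (6 - 22 - 22 - 484))**2 = (234 - 522)**2 = (-288)**2 = 82944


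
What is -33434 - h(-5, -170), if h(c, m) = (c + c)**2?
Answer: -33534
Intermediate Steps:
h(c, m) = 4*c**2 (h(c, m) = (2*c)**2 = 4*c**2)
-33434 - h(-5, -170) = -33434 - 4*(-5)**2 = -33434 - 4*25 = -33434 - 1*100 = -33434 - 100 = -33534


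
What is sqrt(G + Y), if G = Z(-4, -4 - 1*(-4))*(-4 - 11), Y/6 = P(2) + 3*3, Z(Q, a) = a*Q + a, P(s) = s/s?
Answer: 2*sqrt(15) ≈ 7.7460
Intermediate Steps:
P(s) = 1
Z(Q, a) = a + Q*a (Z(Q, a) = Q*a + a = a + Q*a)
Y = 60 (Y = 6*(1 + 3*3) = 6*(1 + 9) = 6*10 = 60)
G = 0 (G = ((-4 - 1*(-4))*(1 - 4))*(-4 - 11) = ((-4 + 4)*(-3))*(-15) = (0*(-3))*(-15) = 0*(-15) = 0)
sqrt(G + Y) = sqrt(0 + 60) = sqrt(60) = 2*sqrt(15)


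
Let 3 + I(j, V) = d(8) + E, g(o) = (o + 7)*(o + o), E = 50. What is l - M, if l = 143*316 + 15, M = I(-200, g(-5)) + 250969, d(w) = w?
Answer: -205821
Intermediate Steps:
g(o) = 2*o*(7 + o) (g(o) = (7 + o)*(2*o) = 2*o*(7 + o))
I(j, V) = 55 (I(j, V) = -3 + (8 + 50) = -3 + 58 = 55)
M = 251024 (M = 55 + 250969 = 251024)
l = 45203 (l = 45188 + 15 = 45203)
l - M = 45203 - 1*251024 = 45203 - 251024 = -205821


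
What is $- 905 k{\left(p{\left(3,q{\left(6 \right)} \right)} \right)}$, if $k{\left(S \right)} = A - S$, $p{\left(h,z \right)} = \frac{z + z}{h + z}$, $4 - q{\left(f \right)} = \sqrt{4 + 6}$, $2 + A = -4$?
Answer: $\frac{81450}{13} - \frac{1810 \sqrt{10}}{13} \approx 5825.1$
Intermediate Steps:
$A = -6$ ($A = -2 - 4 = -6$)
$q{\left(f \right)} = 4 - \sqrt{10}$ ($q{\left(f \right)} = 4 - \sqrt{4 + 6} = 4 - \sqrt{10}$)
$p{\left(h,z \right)} = \frac{2 z}{h + z}$
$k{\left(S \right)} = -6 - S$
$- 905 k{\left(p{\left(3,q{\left(6 \right)} \right)} \right)} = - 905 \left(-6 - \frac{2 \left(4 - \sqrt{10}\right)}{3 + \left(4 - \sqrt{10}\right)}\right) = - 905 \left(-6 - \frac{2 \left(4 - \sqrt{10}\right)}{7 - \sqrt{10}}\right) = 5430 + \frac{1810 \left(4 - \sqrt{10}\right)}{7 - \sqrt{10}}$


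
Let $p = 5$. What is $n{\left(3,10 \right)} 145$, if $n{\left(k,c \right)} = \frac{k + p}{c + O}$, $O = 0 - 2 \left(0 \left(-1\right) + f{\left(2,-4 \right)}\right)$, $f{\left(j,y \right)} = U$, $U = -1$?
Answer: $\frac{290}{3} \approx 96.667$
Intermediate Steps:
$f{\left(j,y \right)} = -1$
$O = 2$ ($O = 0 - 2 \left(0 \left(-1\right) - 1\right) = 0 - 2 \left(0 - 1\right) = 0 - -2 = 0 + 2 = 2$)
$n{\left(k,c \right)} = \frac{5 + k}{2 + c}$ ($n{\left(k,c \right)} = \frac{k + 5}{c + 2} = \frac{5 + k}{2 + c}$)
$n{\left(3,10 \right)} 145 = \frac{5 + 3}{2 + 10} \cdot 145 = \frac{1}{12} \cdot 8 \cdot 145 = \frac{2}{3} \cdot 145 = \frac{290}{3}$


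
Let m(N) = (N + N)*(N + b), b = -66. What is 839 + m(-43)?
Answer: 10213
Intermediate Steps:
m(N) = 2*N*(-66 + N) (m(N) = (N + N)*(N - 66) = (2*N)*(-66 + N) = 2*N*(-66 + N))
839 + m(-43) = 839 + 2*(-43)*(-66 - 43) = 839 + 2*(-43)*(-109) = 839 + 9374 = 10213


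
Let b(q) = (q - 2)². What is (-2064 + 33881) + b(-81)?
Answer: 38706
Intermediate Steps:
b(q) = (-2 + q)²
(-2064 + 33881) + b(-81) = (-2064 + 33881) + (-2 - 81)² = 31817 + (-83)² = 31817 + 6889 = 38706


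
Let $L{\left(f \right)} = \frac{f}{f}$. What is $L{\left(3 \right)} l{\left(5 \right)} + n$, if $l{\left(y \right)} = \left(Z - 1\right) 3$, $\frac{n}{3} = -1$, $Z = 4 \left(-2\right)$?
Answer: $-30$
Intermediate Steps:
$Z = -8$
$n = -3$ ($n = 3 \left(-1\right) = -3$)
$l{\left(y \right)} = -27$ ($l{\left(y \right)} = \left(-8 - 1\right) 3 = \left(-9\right) 3 = -27$)
$L{\left(f \right)} = 1$
$L{\left(3 \right)} l{\left(5 \right)} + n = 1 \left(-27\right) - 3 = -27 - 3 = -30$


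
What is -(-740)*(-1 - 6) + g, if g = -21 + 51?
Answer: -5150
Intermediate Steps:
g = 30
-(-740)*(-1 - 6) + g = -(-740)*(-1 - 6) + 30 = -(-740)*(-7) + 30 = -148*35 + 30 = -5180 + 30 = -5150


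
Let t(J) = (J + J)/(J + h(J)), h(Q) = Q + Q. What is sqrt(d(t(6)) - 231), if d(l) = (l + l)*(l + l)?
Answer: I*sqrt(2063)/3 ≈ 15.14*I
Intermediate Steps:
h(Q) = 2*Q
t(J) = 2/3 (t(J) = (J + J)/(J + 2*J) = (2*J)/((3*J)) = (2*J)*(1/(3*J)) = 2/3)
d(l) = 4*l**2 (d(l) = (2*l)*(2*l) = 4*l**2)
sqrt(d(t(6)) - 231) = sqrt(4*(2/3)**2 - 231) = sqrt(4*(4/9) - 231) = sqrt(16/9 - 231) = sqrt(-2063/9) = I*sqrt(2063)/3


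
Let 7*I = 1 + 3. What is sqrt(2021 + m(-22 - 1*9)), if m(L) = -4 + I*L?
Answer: 3*sqrt(10885)/7 ≈ 44.713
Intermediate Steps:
I = 4/7 (I = (1 + 3)/7 = (1/7)*4 = 4/7 ≈ 0.57143)
m(L) = -4 + 4*L/7
sqrt(2021 + m(-22 - 1*9)) = sqrt(2021 + (-4 + 4*(-22 - 1*9)/7)) = sqrt(2021 + (-4 + 4*(-22 - 9)/7)) = sqrt(2021 + (-4 + (4/7)*(-31))) = sqrt(2021 + (-4 - 124/7)) = sqrt(2021 - 152/7) = sqrt(13995/7) = 3*sqrt(10885)/7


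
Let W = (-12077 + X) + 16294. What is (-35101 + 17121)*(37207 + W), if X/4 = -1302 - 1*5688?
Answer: -242082720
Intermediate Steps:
X = -27960 (X = 4*(-1302 - 1*5688) = 4*(-1302 - 5688) = 4*(-6990) = -27960)
W = -23743 (W = (-12077 - 27960) + 16294 = -40037 + 16294 = -23743)
(-35101 + 17121)*(37207 + W) = (-35101 + 17121)*(37207 - 23743) = -17980*13464 = -242082720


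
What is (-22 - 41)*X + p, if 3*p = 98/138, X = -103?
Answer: 1343272/207 ≈ 6489.2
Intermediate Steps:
p = 49/207 (p = (98/138)/3 = (98*(1/138))/3 = (1/3)*(49/69) = 49/207 ≈ 0.23672)
(-22 - 41)*X + p = (-22 - 41)*(-103) + 49/207 = -63*(-103) + 49/207 = 6489 + 49/207 = 1343272/207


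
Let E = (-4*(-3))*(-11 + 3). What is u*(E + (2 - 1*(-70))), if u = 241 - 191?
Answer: -1200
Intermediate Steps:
E = -96 (E = 12*(-8) = -96)
u = 50
u*(E + (2 - 1*(-70))) = 50*(-96 + (2 - 1*(-70))) = 50*(-96 + (2 + 70)) = 50*(-96 + 72) = 50*(-24) = -1200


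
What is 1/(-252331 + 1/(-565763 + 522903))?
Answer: -42860/10814906661 ≈ -3.9630e-6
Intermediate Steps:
1/(-252331 + 1/(-565763 + 522903)) = 1/(-252331 + 1/(-42860)) = 1/(-252331 - 1/42860) = 1/(-10814906661/42860) = -42860/10814906661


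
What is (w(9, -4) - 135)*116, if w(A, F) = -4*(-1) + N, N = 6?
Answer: -14500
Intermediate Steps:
w(A, F) = 10 (w(A, F) = -4*(-1) + 6 = 4 + 6 = 10)
(w(9, -4) - 135)*116 = (10 - 135)*116 = -125*116 = -14500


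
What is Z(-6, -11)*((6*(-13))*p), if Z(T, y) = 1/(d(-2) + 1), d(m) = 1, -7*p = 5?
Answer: 195/7 ≈ 27.857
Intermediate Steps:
p = -5/7 (p = -1/7*5 = -5/7 ≈ -0.71429)
Z(T, y) = 1/2 (Z(T, y) = 1/(1 + 1) = 1/2)
Z(-6, -11)*((6*(-13))*p) = ((6*(-13))*(-5/7))/2 = (-78*(-5/7))/2 = (1/2)*(390/7) = 195/7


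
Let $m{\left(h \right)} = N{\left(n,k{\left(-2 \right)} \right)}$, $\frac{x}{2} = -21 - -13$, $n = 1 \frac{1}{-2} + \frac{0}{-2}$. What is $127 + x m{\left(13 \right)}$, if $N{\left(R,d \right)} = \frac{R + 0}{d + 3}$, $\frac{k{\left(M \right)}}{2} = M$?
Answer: $119$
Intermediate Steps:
$k{\left(M \right)} = 2 M$
$n = - \frac{1}{2}$ ($n = 1 \left(- \frac{1}{2}\right) + 0 \left(- \frac{1}{2}\right) = - \frac{1}{2} + 0 = - \frac{1}{2} \approx -0.5$)
$x = -16$ ($x = 2 \left(-21 - -13\right) = 2 \left(-21 + 13\right) = 2 \left(-8\right) = -16$)
$N{\left(R,d \right)} = \frac{R}{3 + d}$
$m{\left(h \right)} = \frac{1}{2}$ ($m{\left(h \right)} = - \frac{1}{2 \left(3 + 2 \left(-2\right)\right)} = - \frac{1}{2 \left(3 - 4\right)} = - \frac{1}{2 \left(-1\right)} = \left(- \frac{1}{2}\right) \left(-1\right) = \frac{1}{2}$)
$127 + x m{\left(13 \right)} = 127 - 8 = 119$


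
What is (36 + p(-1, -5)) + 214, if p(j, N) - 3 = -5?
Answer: 248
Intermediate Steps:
p(j, N) = -2 (p(j, N) = 3 - 5 = -2)
(36 + p(-1, -5)) + 214 = (36 - 2) + 214 = 34 + 214 = 248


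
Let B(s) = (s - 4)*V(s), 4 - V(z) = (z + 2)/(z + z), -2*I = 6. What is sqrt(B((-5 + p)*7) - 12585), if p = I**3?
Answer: I*sqrt(10493070)/28 ≈ 115.69*I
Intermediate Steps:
I = -3 (I = -1/2*6 = -3)
p = -27 (p = (-3)**3 = -27)
V(z) = 4 - (2 + z)/(2*z) (V(z) = 4 - (z + 2)/(z + z) = 4 - (2 + z)/(2*z))
B(s) = (-4 + s)*(7/2 - 1/s) (B(s) = (s - 4)*(7/2 - 1/s) = (-4 + s)*(7/2 - 1/s))
sqrt(B((-5 + p)*7) - 12585) = sqrt((-15 + 4/(((-5 - 27)*7)) + 7*((-5 - 27)*7)/2) - 12585) = sqrt((-15 + 4/((-32*7)) + 7*(-32*7)/2) - 12585) = sqrt((-15 + 4/(-224) + (7/2)*(-224)) - 12585) = sqrt((-15 + 4*(-1/224) - 784) - 12585) = sqrt((-15 - 1/56 - 784) - 12585) = sqrt(-44745/56 - 12585) = sqrt(-749505/56) = I*sqrt(10493070)/28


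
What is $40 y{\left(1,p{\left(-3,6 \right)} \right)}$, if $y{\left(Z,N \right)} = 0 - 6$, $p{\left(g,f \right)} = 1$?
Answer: $-240$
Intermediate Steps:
$y{\left(Z,N \right)} = -6$
$40 y{\left(1,p{\left(-3,6 \right)} \right)} = 40 \left(-6\right) = -240$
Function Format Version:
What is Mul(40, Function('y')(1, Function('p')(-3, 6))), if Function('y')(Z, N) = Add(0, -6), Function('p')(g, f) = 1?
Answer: -240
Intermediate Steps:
Function('y')(Z, N) = -6
Mul(40, Function('y')(1, Function('p')(-3, 6))) = Mul(40, -6) = -240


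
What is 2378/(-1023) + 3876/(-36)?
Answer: -37507/341 ≈ -109.99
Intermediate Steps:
2378/(-1023) + 3876/(-36) = 2378*(-1/1023) + 3876*(-1/36) = -2378/1023 - 323/3 = -37507/341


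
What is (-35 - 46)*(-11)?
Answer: 891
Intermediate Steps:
(-35 - 46)*(-11) = -81*(-11) = 891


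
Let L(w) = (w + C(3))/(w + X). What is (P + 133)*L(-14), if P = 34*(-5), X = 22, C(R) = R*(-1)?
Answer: 629/8 ≈ 78.625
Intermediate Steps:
C(R) = -R
P = -170
L(w) = (-3 + w)/(22 + w) (L(w) = (w - 1*3)/(w + 22) = (w - 3)/(22 + w) = (-3 + w)/(22 + w))
(P + 133)*L(-14) = (-170 + 133)*((-3 - 14)/(22 - 14)) = -37*(-17)/8 = -37*(-17/8) = 629/8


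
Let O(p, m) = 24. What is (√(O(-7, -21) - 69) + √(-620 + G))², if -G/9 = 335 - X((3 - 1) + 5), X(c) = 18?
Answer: -3518 - 6*√17365 ≈ -4308.7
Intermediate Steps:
G = -2853 (G = -9*(335 - 1*18) = -9*(335 - 18) = -9*317 = -2853)
(√(O(-7, -21) - 69) + √(-620 + G))² = (√(24 - 69) + √(-620 - 2853))² = (√(-45) + √(-3473))² = (3*I*√5 + I*√3473)² = (I*√3473 + 3*I*√5)²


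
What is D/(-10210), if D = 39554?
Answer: -19777/5105 ≈ -3.8740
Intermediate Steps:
D/(-10210) = 39554/(-10210) = 39554*(-1/10210) = -19777/5105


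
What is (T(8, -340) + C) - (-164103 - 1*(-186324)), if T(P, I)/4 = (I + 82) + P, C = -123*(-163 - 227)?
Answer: 24749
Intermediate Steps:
C = 47970 (C = -123*(-390) = 47970)
T(P, I) = 328 + 4*I + 4*P (T(P, I) = 4*((I + 82) + P) = 4*((82 + I) + P) = 4*(82 + I + P) = 328 + 4*I + 4*P)
(T(8, -340) + C) - (-164103 - 1*(-186324)) = ((328 + 4*(-340) + 4*8) + 47970) - (-164103 - 1*(-186324)) = ((328 - 1360 + 32) + 47970) - (-164103 + 186324) = (-1000 + 47970) - 1*22221 = 46970 - 22221 = 24749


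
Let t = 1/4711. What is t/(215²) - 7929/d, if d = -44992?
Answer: 1726666460767/9797726747200 ≈ 0.17623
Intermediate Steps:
t = 1/4711 ≈ 0.00021227
t/(215²) - 7929/d = 1/(4711*(215²)) - 7929/(-44992) = (1/4711)/46225 - 7929*(-1/44992) = (1/4711)*(1/46225) + 7929/44992 = 1/217765975 + 7929/44992 = 1726666460767/9797726747200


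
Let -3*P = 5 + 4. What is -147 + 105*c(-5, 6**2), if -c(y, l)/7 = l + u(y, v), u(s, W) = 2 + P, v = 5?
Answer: -25872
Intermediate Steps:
P = -3 (P = -(5 + 4)/3 = -1/3*9 = -3)
u(s, W) = -1 (u(s, W) = 2 - 3 = -1)
c(y, l) = 7 - 7*l (c(y, l) = -7*(l - 1) = -7*(-1 + l) = 7 - 7*l)
-147 + 105*c(-5, 6**2) = -147 + 105*(7 - 7*6**2) = -147 + 105*(7 - 7*36) = -147 + 105*(7 - 252) = -147 + 105*(-245) = -147 - 25725 = -25872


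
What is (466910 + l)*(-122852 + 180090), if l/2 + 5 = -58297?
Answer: 20050814828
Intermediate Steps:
l = -116604 (l = -10 + 2*(-58297) = -10 - 116594 = -116604)
(466910 + l)*(-122852 + 180090) = (466910 - 116604)*(-122852 + 180090) = 350306*57238 = 20050814828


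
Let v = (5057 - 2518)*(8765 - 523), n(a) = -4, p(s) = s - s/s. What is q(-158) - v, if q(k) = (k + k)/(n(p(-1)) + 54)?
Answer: -523161108/25 ≈ -2.0926e+7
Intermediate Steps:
p(s) = -1 + s (p(s) = s - 1*1 = s - 1 = -1 + s)
q(k) = k/25 (q(k) = (k + k)/(-4 + 54) = (2*k)/50 = (2*k)*(1/50) = k/25)
v = 20926438 (v = 2539*8242 = 20926438)
q(-158) - v = (1/25)*(-158) - 1*20926438 = -158/25 - 20926438 = -523161108/25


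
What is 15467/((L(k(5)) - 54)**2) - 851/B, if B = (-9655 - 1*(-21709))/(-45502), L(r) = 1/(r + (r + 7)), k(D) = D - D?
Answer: 2756341684870/856611483 ≈ 3217.7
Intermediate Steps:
k(D) = 0
L(r) = 1/(7 + 2*r) (L(r) = 1/(r + (7 + r)) = 1/(7 + 2*r))
B = -6027/22751 (B = (-9655 + 21709)*(-1/45502) = 12054*(-1/45502) = -6027/22751 ≈ -0.26491)
15467/((L(k(5)) - 54)**2) - 851/B = 15467/((1/(7 + 2*0) - 54)**2) - 851/(-6027/22751) = 15467/((1/(7 + 0) - 54)**2) - 851*(-22751/6027) = 15467/((1/7 - 54)**2) + 19361101/6027 = 15467/((-377/7)**2) + 19361101/6027 = 15467/(142129/49) + 19361101/6027 = 15467*(49/142129) + 19361101/6027 = 757883/142129 + 19361101/6027 = 2756341684870/856611483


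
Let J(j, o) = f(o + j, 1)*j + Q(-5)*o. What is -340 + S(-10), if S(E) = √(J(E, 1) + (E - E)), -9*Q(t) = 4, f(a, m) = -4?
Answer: -340 + 2*√89/3 ≈ -333.71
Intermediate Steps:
Q(t) = -4/9 (Q(t) = -⅑*4 = -4/9)
J(j, o) = -4*j - 4*o/9
S(E) = √(-4/9 - 4*E) (S(E) = √((-4*E - 4/9*1) + (E - E)) = √((-4*E - 4/9) + 0) = √((-4/9 - 4*E) + 0) = √(-4/9 - 4*E))
-340 + S(-10) = -340 + 2*√(-1 - 9*(-10))/3 = -340 + 2*√(-1 + 90)/3 = -340 + 2*√89/3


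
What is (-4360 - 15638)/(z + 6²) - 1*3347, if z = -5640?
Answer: -3122765/934 ≈ -3343.4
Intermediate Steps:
(-4360 - 15638)/(z + 6²) - 1*3347 = (-4360 - 15638)/(-5640 + 6²) - 1*3347 = -19998/(-5640 + 36) - 3347 = -19998/(-5604) - 3347 = -19998*(-1/5604) - 3347 = 3333/934 - 3347 = -3122765/934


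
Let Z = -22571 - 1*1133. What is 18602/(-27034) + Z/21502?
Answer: -260198535/145321267 ≈ -1.7905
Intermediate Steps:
Z = -23704 (Z = -22571 - 1133 = -23704)
18602/(-27034) + Z/21502 = 18602/(-27034) - 23704/21502 = 18602*(-1/27034) - 23704*1/21502 = -9301/13517 - 11852/10751 = -260198535/145321267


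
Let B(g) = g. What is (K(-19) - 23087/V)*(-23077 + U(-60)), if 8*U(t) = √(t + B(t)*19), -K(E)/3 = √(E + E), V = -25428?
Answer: -(23087 - 76284*I*√38)*(46154 - 5*I*√3)/50856 ≈ -20872.0 + 4.2677e+5*I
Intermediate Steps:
K(E) = -3*√2*√E (K(E) = -3*√(E + E) = -3*√2*√E)
U(t) = √5*√t/4 (U(t) = √(t + t*19)/8 = √(t + 19*t)/8 = √(20*t)/8 = (2*√5*√t)/8 = √5*√t/4)
(K(-19) - 23087/V)*(-23077 + U(-60)) = (-3*√2*√(-19) - 23087/(-25428))*(-23077 + √5*√(-60)/4) = (-3*√2*I*√19 - 23087*(-1/25428))*(-23077 + √5*(2*I*√15)/4) = (-3*I*√38 + 23087/25428)*(-23077 + 5*I*√3/2) = (23087/25428 - 3*I*√38)*(-23077 + 5*I*√3/2) = (-23077 + 5*I*√3/2)*(23087/25428 - 3*I*√38)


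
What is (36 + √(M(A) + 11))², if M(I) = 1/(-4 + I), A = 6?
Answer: (72 + √46)²/4 ≈ 1551.7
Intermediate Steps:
(36 + √(M(A) + 11))² = (36 + √(1/(-4 + 6) + 11))² = (36 + √(1/2 + 11))² = (36 + √(½ + 11))² = (36 + √(23/2))² = (36 + √46/2)²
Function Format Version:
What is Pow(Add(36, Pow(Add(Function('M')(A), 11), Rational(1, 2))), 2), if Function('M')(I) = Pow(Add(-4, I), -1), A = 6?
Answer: Mul(Rational(1, 4), Pow(Add(72, Pow(46, Rational(1, 2))), 2)) ≈ 1551.7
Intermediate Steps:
Pow(Add(36, Pow(Add(Function('M')(A), 11), Rational(1, 2))), 2) = Pow(Add(36, Pow(Add(Pow(Add(-4, 6), -1), 11), Rational(1, 2))), 2) = Pow(Add(36, Pow(Add(Pow(2, -1), 11), Rational(1, 2))), 2) = Pow(Add(36, Pow(Add(Rational(1, 2), 11), Rational(1, 2))), 2) = Pow(Add(36, Pow(Rational(23, 2), Rational(1, 2))), 2) = Pow(Add(36, Mul(Rational(1, 2), Pow(46, Rational(1, 2)))), 2)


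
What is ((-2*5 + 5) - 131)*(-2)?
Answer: 272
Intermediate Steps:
((-2*5 + 5) - 131)*(-2) = ((-10 + 5) - 131)*(-2) = (-5 - 131)*(-2) = -136*(-2) = 272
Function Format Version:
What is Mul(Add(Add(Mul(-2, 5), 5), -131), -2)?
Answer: 272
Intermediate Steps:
Mul(Add(Add(Mul(-2, 5), 5), -131), -2) = Mul(Add(Add(-10, 5), -131), -2) = Mul(Add(-5, -131), -2) = Mul(-136, -2) = 272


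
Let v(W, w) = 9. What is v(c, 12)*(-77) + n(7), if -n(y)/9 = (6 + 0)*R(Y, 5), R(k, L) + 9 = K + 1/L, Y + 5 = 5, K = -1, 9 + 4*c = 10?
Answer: -819/5 ≈ -163.80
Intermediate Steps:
c = ¼ (c = -9/4 + (¼)*10 = -9/4 + 5/2 = ¼ ≈ 0.25000)
Y = 0 (Y = -5 + 5 = 0)
R(k, L) = -10 + 1/L (R(k, L) = -9 + (-1 + 1/L) = -10 + 1/L)
n(y) = 2646/5 (n(y) = -9*(6 + 0)*(-10 + 1/5) = -54*(-10 + ⅕) = -54*(-49)/5 = -9*(-294/5) = 2646/5)
v(c, 12)*(-77) + n(7) = 9*(-77) + 2646/5 = -693 + 2646/5 = -819/5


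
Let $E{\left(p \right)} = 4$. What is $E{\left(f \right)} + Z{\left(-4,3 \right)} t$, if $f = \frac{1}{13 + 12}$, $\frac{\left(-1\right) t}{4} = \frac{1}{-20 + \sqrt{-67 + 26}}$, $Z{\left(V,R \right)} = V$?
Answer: $\frac{1444}{441} - \frac{16 i \sqrt{41}}{441} \approx 3.2744 - 0.23231 i$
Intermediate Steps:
$t = - \frac{4}{-20 + i \sqrt{41}}$ ($t = - \frac{4}{-20 + \sqrt{-67 + 26}} = - \frac{4}{-20 + \sqrt{-41}} = - \frac{4}{-20 + i \sqrt{41}} \approx 0.18141 + 0.058078 i$)
$f = \frac{1}{25} \approx 0.04$
$E{\left(f \right)} + Z{\left(-4,3 \right)} t = 4 - 4 \left(\frac{80}{441} + \frac{4 i \sqrt{41}}{441}\right) = 4 - \left(\frac{320}{441} + \frac{16 i \sqrt{41}}{441}\right) = \frac{1444}{441} - \frac{16 i \sqrt{41}}{441}$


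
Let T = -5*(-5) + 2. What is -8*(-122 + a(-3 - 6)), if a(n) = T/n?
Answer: 1000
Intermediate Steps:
T = 27 (T = 25 + 2 = 27)
a(n) = 27/n
-8*(-122 + a(-3 - 6)) = -8*(-122 + 27/(-3 - 6)) = -8*(-122 + 27/(-9)) = -8*(-122 + 27*(-1/9)) = -8*(-122 - 3) = -8*(-125) = 1000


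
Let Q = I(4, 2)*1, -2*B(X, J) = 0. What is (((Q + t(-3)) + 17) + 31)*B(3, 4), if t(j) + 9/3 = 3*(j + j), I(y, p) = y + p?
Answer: 0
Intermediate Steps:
B(X, J) = 0 (B(X, J) = -½*0 = 0)
I(y, p) = p + y
Q = 6 (Q = (2 + 4)*1 = 6*1 = 6)
t(j) = -3 + 6*j (t(j) = -3 + 3*(j + j) = -3 + 3*(2*j) = -3 + 6*j)
(((Q + t(-3)) + 17) + 31)*B(3, 4) = (((6 + (-3 + 6*(-3))) + 17) + 31)*0 = (((6 + (-3 - 18)) + 17) + 31)*0 = (((6 - 21) + 17) + 31)*0 = ((-15 + 17) + 31)*0 = (2 + 31)*0 = 33*0 = 0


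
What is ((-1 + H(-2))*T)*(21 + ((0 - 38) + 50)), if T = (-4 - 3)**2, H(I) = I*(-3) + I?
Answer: 4851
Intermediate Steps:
H(I) = -2*I (H(I) = -3*I + I = -2*I)
T = 49 (T = (-7)**2 = 49)
((-1 + H(-2))*T)*(21 + ((0 - 38) + 50)) = ((-1 - 2*(-2))*49)*(21 + ((0 - 38) + 50)) = ((-1 + 4)*49)*(21 + (-38 + 50)) = (3*49)*(21 + 12) = 147*33 = 4851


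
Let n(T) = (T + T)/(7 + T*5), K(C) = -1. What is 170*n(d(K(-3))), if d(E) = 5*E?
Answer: 850/9 ≈ 94.444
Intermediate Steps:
n(T) = 2*T/(7 + 5*T) (n(T) = (2*T)/(7 + 5*T) = 2*T/(7 + 5*T))
170*n(d(K(-3))) = 170*(2*(5*(-1))/(7 + 5*(5*(-1)))) = 170*(2*(-5)/(7 + 5*(-5))) = 170*(2*(-5)/(7 - 25)) = 170*(2*(-5)/(-18)) = 170*(2*(-5)*(-1/18)) = 170*(5/9) = 850/9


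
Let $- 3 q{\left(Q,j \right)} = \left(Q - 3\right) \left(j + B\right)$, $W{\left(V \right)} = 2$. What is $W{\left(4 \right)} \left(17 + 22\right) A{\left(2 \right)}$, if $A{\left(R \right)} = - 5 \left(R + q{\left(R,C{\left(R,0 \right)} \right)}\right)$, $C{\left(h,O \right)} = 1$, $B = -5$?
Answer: $-260$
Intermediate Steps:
$q{\left(Q,j \right)} = - \frac{\left(-5 + j\right) \left(-3 + Q\right)}{3}$ ($q{\left(Q,j \right)} = - \frac{\left(Q - 3\right) \left(j - 5\right)}{3} = - \frac{\left(-3 + Q\right) \left(-5 + j\right)}{3} = - \frac{\left(-5 + j\right) \left(-3 + Q\right)}{3}$)
$A{\left(R \right)} = 20 - \frac{35 R}{3}$ ($A{\left(R \right)} = - 5 \left(R + \left(-5 + 1 + \frac{5 R}{3} - \frac{1}{3} R 1\right)\right) = - 5 \left(R + \left(-5 + 1 + \frac{5 R}{3} - \frac{R}{3}\right)\right) = - 5 \left(R + \left(-4 + \frac{4 R}{3}\right)\right) = - 5 \left(-4 + \frac{7 R}{3}\right) = 20 - \frac{35 R}{3}$)
$W{\left(4 \right)} \left(17 + 22\right) A{\left(2 \right)} = 2 \left(17 + 22\right) \left(20 - \frac{70}{3}\right) = 2 \cdot 39 \left(20 - \frac{70}{3}\right) = 78 \left(- \frac{10}{3}\right) = -260$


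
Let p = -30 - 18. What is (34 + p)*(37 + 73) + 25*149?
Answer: 2185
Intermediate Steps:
p = -48
(34 + p)*(37 + 73) + 25*149 = (34 - 48)*(37 + 73) + 25*149 = -14*110 + 3725 = -1540 + 3725 = 2185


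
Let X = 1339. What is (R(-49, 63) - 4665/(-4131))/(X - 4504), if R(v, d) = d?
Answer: -88306/4358205 ≈ -0.020262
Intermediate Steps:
(R(-49, 63) - 4665/(-4131))/(X - 4504) = (63 - 4665/(-4131))/(1339 - 4504) = (63 - 4665*(-1/4131))/(-3165) = (63 + 1555/1377)*(-1/3165) = (88306/1377)*(-1/3165) = -88306/4358205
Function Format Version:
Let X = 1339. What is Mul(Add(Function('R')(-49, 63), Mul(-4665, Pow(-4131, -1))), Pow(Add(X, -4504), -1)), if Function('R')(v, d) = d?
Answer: Rational(-88306, 4358205) ≈ -0.020262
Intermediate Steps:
Mul(Add(Function('R')(-49, 63), Mul(-4665, Pow(-4131, -1))), Pow(Add(X, -4504), -1)) = Mul(Add(63, Mul(-4665, Pow(-4131, -1))), Pow(Add(1339, -4504), -1)) = Mul(Add(63, Mul(-4665, Rational(-1, 4131))), Pow(-3165, -1)) = Mul(Add(63, Rational(1555, 1377)), Rational(-1, 3165)) = Mul(Rational(88306, 1377), Rational(-1, 3165)) = Rational(-88306, 4358205)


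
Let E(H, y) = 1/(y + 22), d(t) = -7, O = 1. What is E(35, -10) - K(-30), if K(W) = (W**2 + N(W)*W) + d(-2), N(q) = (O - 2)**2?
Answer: -10355/12 ≈ -862.92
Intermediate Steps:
E(H, y) = 1/(22 + y)
N(q) = 1 (N(q) = (1 - 2)**2 = (-1)**2 = 1)
K(W) = -7 + W + W**2 (K(W) = (W**2 + 1*W) - 7 = (W**2 + W) - 7 = (W + W**2) - 7 = -7 + W + W**2)
E(35, -10) - K(-30) = 1/(22 - 10) - (-7 - 30 + (-30)**2) = 1/12 - (-7 - 30 + 900) = 1/12 - 1*863 = 1/12 - 863 = -10355/12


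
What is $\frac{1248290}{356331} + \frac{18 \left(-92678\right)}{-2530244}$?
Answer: $\frac{938227770571}{225401093691} \approx 4.1625$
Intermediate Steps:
$\frac{1248290}{356331} + \frac{18 \left(-92678\right)}{-2530244} = 1248290 \cdot \frac{1}{356331} - - \frac{417051}{632561} = \frac{1248290}{356331} + \frac{417051}{632561} = \frac{938227770571}{225401093691}$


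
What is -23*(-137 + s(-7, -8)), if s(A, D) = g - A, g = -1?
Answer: 3013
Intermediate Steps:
s(A, D) = -1 - A
-23*(-137 + s(-7, -8)) = -23*(-137 + (-1 - 1*(-7))) = -23*(-137 + (-1 + 7)) = -23*(-137 + 6) = -23*(-131) = 3013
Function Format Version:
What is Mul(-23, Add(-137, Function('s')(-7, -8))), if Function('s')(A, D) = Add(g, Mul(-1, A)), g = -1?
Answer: 3013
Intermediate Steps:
Function('s')(A, D) = Add(-1, Mul(-1, A))
Mul(-23, Add(-137, Function('s')(-7, -8))) = Mul(-23, Add(-137, Add(-1, Mul(-1, -7)))) = Mul(-23, Add(-137, Add(-1, 7))) = Mul(-23, Add(-137, 6)) = Mul(-23, -131) = 3013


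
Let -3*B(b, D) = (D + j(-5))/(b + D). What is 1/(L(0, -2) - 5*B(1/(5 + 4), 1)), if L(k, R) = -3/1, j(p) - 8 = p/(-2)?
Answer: 4/57 ≈ 0.070175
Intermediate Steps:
j(p) = 8 - p/2 (j(p) = 8 + p/(-2) = 8 + p*(-½) = 8 - p/2)
B(b, D) = -(21/2 + D)/(3*(D + b)) (B(b, D) = -(D + (8 - ½*(-5)))/(3*(b + D)) = -(D + (8 + 5/2))/(3*(D + b)) = -(D + 21/2)/(3*(D + b)) = -(21/2 + D)/(3*(D + b)))
L(k, R) = -3 (L(k, R) = -3*1 = -3)
1/(L(0, -2) - 5*B(1/(5 + 4), 1)) = 1/(-3 - 5*(-7/2 - ⅓*1)/(1 + 1/(5 + 4))) = 1/(-3 - 5*(-7/2 - ⅓)/(1 + 1/9)) = 1/(-3 - 5*(-23)/((1 + ⅑)*6)) = 1/(-3 - 5*(-23)/(10/9*6)) = 1/(-3 - 9*(-23)/(2*6)) = 1/(-3 - 5*(-69/20)) = 1/(-3 + 69/4) = 1/(57/4) = 4/57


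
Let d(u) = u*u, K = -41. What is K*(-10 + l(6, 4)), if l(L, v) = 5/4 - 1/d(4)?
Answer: 5781/16 ≈ 361.31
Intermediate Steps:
d(u) = u²
l(L, v) = 19/16 (l(L, v) = 5/4 - 1/(4²) = 5*(¼) - 1/16 = 5/4 - 1*1/16 = 5/4 - 1/16 = 19/16)
K*(-10 + l(6, 4)) = -41*(-10 + 19/16) = -41*(-141/16) = 5781/16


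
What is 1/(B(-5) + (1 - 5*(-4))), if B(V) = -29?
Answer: -1/8 ≈ -0.12500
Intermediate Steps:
1/(B(-5) + (1 - 5*(-4))) = 1/(-29 + (1 - 5*(-4))) = 1/(-29 + (1 + 20)) = 1/(-29 + 21) = 1/(-8) = -1/8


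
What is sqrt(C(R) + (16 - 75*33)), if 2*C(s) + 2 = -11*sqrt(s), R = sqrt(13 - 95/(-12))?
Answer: sqrt(-88560 - 33*sqrt(2)*3**(3/4)*251**(1/4))/6 ≈ 49.717*I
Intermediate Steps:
R = sqrt(753)/6 (R = sqrt(13 - 95*(-1/12)) = sqrt(13 + 95/12) = sqrt(251/12) = sqrt(753)/6 ≈ 4.5735)
C(s) = -1 - 11*sqrt(s)/2 (C(s) = -1 + (-11*sqrt(s))/2 = -1 - 11*sqrt(s)/2)
sqrt(C(R) + (16 - 75*33)) = sqrt((-1 - 11*sqrt(2)*3**(3/4)*251**(1/4)/6/2) + (16 - 75*33)) = sqrt((-1 - 11*sqrt(2)*3**(3/4)*251**(1/4)/12) + (16 - 2475)) = sqrt((-1 - 11*sqrt(2)*3**(3/4)*251**(1/4)/12) - 2459) = sqrt(-2460 - 11*sqrt(2)*3**(3/4)*251**(1/4)/12)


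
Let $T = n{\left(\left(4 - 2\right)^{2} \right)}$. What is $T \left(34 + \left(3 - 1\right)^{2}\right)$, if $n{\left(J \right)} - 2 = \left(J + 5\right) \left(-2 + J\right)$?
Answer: $760$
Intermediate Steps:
$n{\left(J \right)} = 2 + \left(-2 + J\right) \left(5 + J\right)$ ($n{\left(J \right)} = 2 + \left(J + 5\right) \left(-2 + J\right) = 2 + \left(5 + J\right) \left(-2 + J\right) = 2 + \left(-2 + J\right) \left(5 + J\right)$)
$T = 20$ ($T = -8 + \left(\left(4 - 2\right)^{2}\right)^{2} + 3 \left(4 - 2\right)^{2} = -8 + \left(2^{2}\right)^{2} + 3 \cdot 2^{2} = -8 + 4^{2} + 3 \cdot 4 = -8 + 16 + 12 = 20$)
$T \left(34 + \left(3 - 1\right)^{2}\right) = 20 \left(34 + \left(3 - 1\right)^{2}\right) = 20 \left(34 + 2^{2}\right) = 20 \left(34 + 4\right) = 20 \cdot 38 = 760$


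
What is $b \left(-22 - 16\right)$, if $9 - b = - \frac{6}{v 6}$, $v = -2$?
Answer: $-323$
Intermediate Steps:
$b = \frac{17}{2}$ ($b = 9 - - \frac{6}{\left(-2\right) 6} = 9 - - \frac{6}{-12} = 9 - \left(-6\right) \left(- \frac{1}{12}\right) = 9 - \frac{1}{2} = \frac{17}{2} \approx 8.5$)
$b \left(-22 - 16\right) = \frac{17 \left(-22 - 16\right)}{2} = \frac{17}{2} \left(-38\right) = -323$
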